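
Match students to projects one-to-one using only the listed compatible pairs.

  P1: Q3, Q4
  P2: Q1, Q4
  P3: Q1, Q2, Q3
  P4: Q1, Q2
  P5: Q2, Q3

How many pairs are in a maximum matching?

4

Unit-capacity flow: source→left, listed edges, right→sink; max matching = max flow.
Augmenting path P1→Q3 (+1); matched 1.
Augmenting path P2→Q1 (+1); matched 2.
Augmenting path P3→Q2 (+1); matched 3.
Augmenting path P4→Q1→P2→Q4 (+1); matched 4.
No augmenting path remains; maximum matching = 4.
König certificate: {Q1, Q2, Q3, Q4} is a vertex cover of size 4 (every listed pair touches it), so no matching can be larger.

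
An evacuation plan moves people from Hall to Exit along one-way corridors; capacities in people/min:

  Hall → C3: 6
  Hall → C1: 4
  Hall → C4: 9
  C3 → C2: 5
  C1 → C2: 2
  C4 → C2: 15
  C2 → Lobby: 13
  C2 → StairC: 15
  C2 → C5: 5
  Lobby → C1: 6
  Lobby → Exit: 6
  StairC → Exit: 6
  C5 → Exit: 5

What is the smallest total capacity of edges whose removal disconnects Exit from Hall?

16

Augment Hall→C3→C2→Lobby→Exit: bottleneck 5, flow now 5.
Augment Hall→C1→C2→Lobby→Exit: bottleneck 1, flow now 6.
Augment Hall→C1→C2→StairC→Exit: bottleneck 1, flow now 7.
Augment Hall→C4→C2→StairC→Exit: bottleneck 5, flow now 12.
Augment Hall→C4→C2→C5→Exit: bottleneck 4, flow now 16.
No augmenting path remains; maximum flow = 16.
By max-flow min-cut, the minimum cut capacity equals the max flow.
In the residual graph, reachable from Hall: {Hall, C3, C1}.
Min-cut edges: Hall→C4 (9), C3→C2 (5), C1→C2 (2); capacity 9 + 5 + 2 = 16.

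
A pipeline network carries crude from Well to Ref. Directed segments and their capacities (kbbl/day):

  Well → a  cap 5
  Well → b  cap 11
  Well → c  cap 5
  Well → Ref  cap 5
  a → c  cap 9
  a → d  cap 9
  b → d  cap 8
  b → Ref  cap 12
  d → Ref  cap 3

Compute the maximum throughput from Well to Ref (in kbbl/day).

19

Augment Well→Ref: bottleneck 5, flow now 5.
Augment Well→b→Ref: bottleneck 11, flow now 16.
Augment Well→a→d→Ref: bottleneck 3, flow now 19.
No augmenting path remains; maximum flow = 19.
In the residual graph, reachable from Well: {Well, a, c, d}.
Min-cut edges: Well→b (11), Well→Ref (5), d→Ref (3); capacity 11 + 5 + 3 = 19.
This cut is saturated, so no flow can exceed 19.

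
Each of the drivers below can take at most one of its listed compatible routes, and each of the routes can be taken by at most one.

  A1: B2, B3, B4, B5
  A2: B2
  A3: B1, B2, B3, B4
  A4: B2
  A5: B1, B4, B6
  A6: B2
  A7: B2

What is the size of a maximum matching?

4

Unit-capacity flow: source→left, listed edges, right→sink; max matching = max flow.
Augmenting path A1→B2 (+1); matched 1.
Augmenting path A3→B1 (+1); matched 2.
Augmenting path A5→B4 (+1); matched 3.
Augmenting path A2→B2→A1→B3 (+1); matched 4.
No augmenting path remains; maximum matching = 4.
König certificate: {A1, A3, A5, B2} is a vertex cover of size 4 (every listed pair touches it), so no matching can be larger.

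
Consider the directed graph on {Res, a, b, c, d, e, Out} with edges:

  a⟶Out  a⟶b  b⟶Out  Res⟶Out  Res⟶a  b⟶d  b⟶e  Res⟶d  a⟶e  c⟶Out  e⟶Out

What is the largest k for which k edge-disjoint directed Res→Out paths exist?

Assign every edge capacity 1; by Menger, the answer equals the max flow.
Path Res→Out (+1); total 1.
Path Res→a→Out (+1); total 2.
No residual Res→Out path; max flow = 2.
Certifying cut of size 2: {Res→Out, Res→a}.

2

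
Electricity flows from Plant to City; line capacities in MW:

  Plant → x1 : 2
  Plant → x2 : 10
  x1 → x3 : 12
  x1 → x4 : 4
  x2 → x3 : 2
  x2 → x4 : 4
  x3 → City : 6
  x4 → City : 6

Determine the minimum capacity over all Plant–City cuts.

Augment Plant→x1→x3→City: bottleneck 2, flow now 2.
Augment Plant→x2→x3→City: bottleneck 2, flow now 4.
Augment Plant→x2→x4→City: bottleneck 4, flow now 8.
No augmenting path remains; maximum flow = 8.
By max-flow min-cut, the minimum cut capacity equals the max flow.
In the residual graph, reachable from Plant: {Plant, x2}.
Min-cut edges: Plant→x1 (2), x2→x3 (2), x2→x4 (4); capacity 2 + 2 + 4 = 8.

8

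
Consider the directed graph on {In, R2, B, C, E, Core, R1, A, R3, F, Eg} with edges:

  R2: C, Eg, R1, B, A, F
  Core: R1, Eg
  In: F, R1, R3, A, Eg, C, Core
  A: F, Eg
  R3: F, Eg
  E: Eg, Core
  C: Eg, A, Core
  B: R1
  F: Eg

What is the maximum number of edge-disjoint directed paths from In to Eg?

6

Assign every edge capacity 1; by Menger, the answer equals the max flow.
Path In→Eg (+1); total 1.
Path In→C→Eg (+1); total 2.
Path In→Core→Eg (+1); total 3.
Path In→A→Eg (+1); total 4.
Path In→R3→Eg (+1); total 5.
Path In→F→Eg (+1); total 6.
No residual In→Eg path; max flow = 6.
Certifying cut of size 6: {In→A, In→C, In→Core, In→Eg, In→F, In→R3}.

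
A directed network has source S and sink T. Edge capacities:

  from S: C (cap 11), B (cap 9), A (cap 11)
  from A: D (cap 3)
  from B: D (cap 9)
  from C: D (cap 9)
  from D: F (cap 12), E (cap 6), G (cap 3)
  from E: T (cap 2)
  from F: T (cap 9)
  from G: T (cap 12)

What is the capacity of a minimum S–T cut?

14

Augment S→A→D→E→T: bottleneck 2, flow now 2.
Augment S→A→D→F→T: bottleneck 1, flow now 3.
Augment S→B→D→F→T: bottleneck 8, flow now 11.
Augment S→B→D→G→T: bottleneck 1, flow now 12.
Augment S→C→D→G→T: bottleneck 2, flow now 14.
No augmenting path remains; maximum flow = 14.
By max-flow min-cut, the minimum cut capacity equals the max flow.
In the residual graph, reachable from S: {S, A, B, C, D, E, F}.
Min-cut edges: D→G (3), E→T (2), F→T (9); capacity 3 + 2 + 9 = 14.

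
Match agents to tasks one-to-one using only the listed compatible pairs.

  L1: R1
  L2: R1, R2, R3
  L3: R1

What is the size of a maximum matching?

Unit-capacity flow: source→left, listed edges, right→sink; max matching = max flow.
Augmenting path L1→R1 (+1); matched 1.
Augmenting path L2→R2 (+1); matched 2.
No augmenting path remains; maximum matching = 2.
König certificate: {L2, R1} is a vertex cover of size 2 (every listed pair touches it), so no matching can be larger.

2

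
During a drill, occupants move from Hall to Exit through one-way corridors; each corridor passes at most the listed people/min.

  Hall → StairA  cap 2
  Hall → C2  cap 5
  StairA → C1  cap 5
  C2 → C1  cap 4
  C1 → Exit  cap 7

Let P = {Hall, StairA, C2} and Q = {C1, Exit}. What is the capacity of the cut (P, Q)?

Edges leaving {Hall, StairA, C2}: StairA→C1 (5), C2→C1 (4).
Cut capacity = 5 + 4 = 9.

9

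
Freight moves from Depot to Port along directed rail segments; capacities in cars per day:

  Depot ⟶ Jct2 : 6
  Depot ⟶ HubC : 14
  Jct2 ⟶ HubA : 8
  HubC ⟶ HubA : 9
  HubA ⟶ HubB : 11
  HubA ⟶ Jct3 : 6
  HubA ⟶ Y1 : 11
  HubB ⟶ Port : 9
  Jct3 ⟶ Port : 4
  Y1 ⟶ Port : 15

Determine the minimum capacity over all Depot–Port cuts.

15

Augment Depot→Jct2→HubA→HubB→Port: bottleneck 6, flow now 6.
Augment Depot→HubC→HubA→HubB→Port: bottleneck 3, flow now 9.
Augment Depot→HubC→HubA→Jct3→Port: bottleneck 4, flow now 13.
Augment Depot→HubC→HubA→Y1→Port: bottleneck 2, flow now 15.
No augmenting path remains; maximum flow = 15.
By max-flow min-cut, the minimum cut capacity equals the max flow.
In the residual graph, reachable from Depot: {Depot, HubC}.
Min-cut edges: Depot→Jct2 (6), HubC→HubA (9); capacity 6 + 9 = 15.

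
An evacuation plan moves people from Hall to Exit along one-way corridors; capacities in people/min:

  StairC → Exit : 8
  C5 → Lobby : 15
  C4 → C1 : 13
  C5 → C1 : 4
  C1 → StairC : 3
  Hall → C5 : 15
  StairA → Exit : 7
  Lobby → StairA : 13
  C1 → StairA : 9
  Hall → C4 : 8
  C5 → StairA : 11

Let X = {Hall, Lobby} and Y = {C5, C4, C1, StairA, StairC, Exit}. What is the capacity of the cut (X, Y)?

36

Edges leaving {Hall, Lobby}: Hall→C5 (15), Hall→C4 (8), Lobby→StairA (13).
Cut capacity = 15 + 8 + 13 = 36.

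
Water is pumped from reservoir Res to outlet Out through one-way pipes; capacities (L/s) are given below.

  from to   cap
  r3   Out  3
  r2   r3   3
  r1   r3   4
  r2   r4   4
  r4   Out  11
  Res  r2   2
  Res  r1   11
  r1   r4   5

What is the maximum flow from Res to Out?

Augment Res→r1→r3→Out: bottleneck 3, flow now 3.
Augment Res→r1→r4→Out: bottleneck 5, flow now 8.
Augment Res→r2→r4→Out: bottleneck 2, flow now 10.
No augmenting path remains; maximum flow = 10.
In the residual graph, reachable from Res: {Res, r1, r3}.
Min-cut edges: Res→r2 (2), r1→r4 (5), r3→Out (3); capacity 2 + 5 + 3 = 10.
This cut is saturated, so no flow can exceed 10.

10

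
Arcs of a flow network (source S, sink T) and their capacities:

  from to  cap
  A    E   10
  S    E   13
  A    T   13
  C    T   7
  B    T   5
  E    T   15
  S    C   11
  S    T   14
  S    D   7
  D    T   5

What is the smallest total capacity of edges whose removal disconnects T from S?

39

Augment S→T: bottleneck 14, flow now 14.
Augment S→C→T: bottleneck 7, flow now 21.
Augment S→D→T: bottleneck 5, flow now 26.
Augment S→E→T: bottleneck 13, flow now 39.
No augmenting path remains; maximum flow = 39.
By max-flow min-cut, the minimum cut capacity equals the max flow.
In the residual graph, reachable from S: {S, C, D}.
Min-cut edges: S→E (13), S→T (14), C→T (7), D→T (5); capacity 13 + 14 + 7 + 5 = 39.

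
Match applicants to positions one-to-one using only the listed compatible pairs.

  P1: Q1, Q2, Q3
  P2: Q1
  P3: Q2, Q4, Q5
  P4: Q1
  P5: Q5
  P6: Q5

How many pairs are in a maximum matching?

Unit-capacity flow: source→left, listed edges, right→sink; max matching = max flow.
Augmenting path P1→Q1 (+1); matched 1.
Augmenting path P3→Q2 (+1); matched 2.
Augmenting path P5→Q5 (+1); matched 3.
Augmenting path P2→Q1→P1→Q3 (+1); matched 4.
No augmenting path remains; maximum matching = 4.
König certificate: {P1, P3, Q1, Q5} is a vertex cover of size 4 (every listed pair touches it), so no matching can be larger.

4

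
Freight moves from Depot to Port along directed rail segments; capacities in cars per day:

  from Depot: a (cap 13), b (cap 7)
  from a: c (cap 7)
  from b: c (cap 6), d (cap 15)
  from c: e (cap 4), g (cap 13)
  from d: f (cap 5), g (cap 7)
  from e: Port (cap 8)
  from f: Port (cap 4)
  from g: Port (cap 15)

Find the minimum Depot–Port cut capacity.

Augment Depot→a→c→e→Port: bottleneck 4, flow now 4.
Augment Depot→a→c→g→Port: bottleneck 3, flow now 7.
Augment Depot→b→c→g→Port: bottleneck 6, flow now 13.
Augment Depot→b→d→f→Port: bottleneck 1, flow now 14.
No augmenting path remains; maximum flow = 14.
By max-flow min-cut, the minimum cut capacity equals the max flow.
In the residual graph, reachable from Depot: {Depot, a}.
Min-cut edges: Depot→b (7), a→c (7); capacity 7 + 7 = 14.

14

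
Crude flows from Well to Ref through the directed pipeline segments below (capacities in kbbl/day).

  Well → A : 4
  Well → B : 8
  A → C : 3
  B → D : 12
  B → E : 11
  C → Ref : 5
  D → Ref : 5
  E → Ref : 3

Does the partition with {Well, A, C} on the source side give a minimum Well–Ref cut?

Given cut capacity: 8 + 5 = 13.
Augment Well→A→C→Ref: bottleneck 3, flow now 3.
Augment Well→B→D→Ref: bottleneck 5, flow now 8.
Augment Well→B→E→Ref: bottleneck 3, flow now 11.
No augmenting path remains; maximum flow = 11.
In the residual graph, reachable from Well: {Well, A}.
Min-cut edges: Well→B (8), A→C (3); capacity 8 + 3 = 11.
Cut capacity 13 exceeds the max flow 11, so it is not minimum.

No — its capacity is 13, but the minimum cut has capacity 11.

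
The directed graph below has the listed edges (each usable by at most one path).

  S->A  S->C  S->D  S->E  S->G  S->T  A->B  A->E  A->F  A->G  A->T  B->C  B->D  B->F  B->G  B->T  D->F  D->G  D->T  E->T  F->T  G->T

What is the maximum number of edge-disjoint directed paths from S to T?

5

Assign every edge capacity 1; by Menger, the answer equals the max flow.
Path S→T (+1); total 1.
Path S→A→T (+1); total 2.
Path S→D→T (+1); total 3.
Path S→E→T (+1); total 4.
Path S→G→T (+1); total 5.
No residual S→T path; max flow = 5.
Certifying cut of size 5: {S→A, S→D, S→E, S→G, S→T}.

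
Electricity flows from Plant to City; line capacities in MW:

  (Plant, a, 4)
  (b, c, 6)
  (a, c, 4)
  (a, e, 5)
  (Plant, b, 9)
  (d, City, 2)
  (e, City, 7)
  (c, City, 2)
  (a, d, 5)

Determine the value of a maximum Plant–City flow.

6

Augment Plant→a→c→City: bottleneck 2, flow now 2.
Augment Plant→a→d→City: bottleneck 2, flow now 4.
Augment Plant→b→c→a→e→City: bottleneck 2, flow now 6. (uses reverse residual edge)
No augmenting path remains; maximum flow = 6.
In the residual graph, reachable from Plant: {Plant, b, c}.
Min-cut edges: Plant→a (4), c→City (2); capacity 4 + 2 = 6.
This cut is saturated, so no flow can exceed 6.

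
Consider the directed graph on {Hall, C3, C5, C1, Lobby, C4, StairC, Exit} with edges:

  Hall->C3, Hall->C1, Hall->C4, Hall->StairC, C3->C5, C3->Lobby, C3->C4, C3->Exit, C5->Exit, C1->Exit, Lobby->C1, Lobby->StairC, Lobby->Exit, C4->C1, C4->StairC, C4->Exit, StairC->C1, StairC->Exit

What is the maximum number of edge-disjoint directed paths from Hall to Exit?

4

Assign every edge capacity 1; by Menger, the answer equals the max flow.
Path Hall→C3→Exit (+1); total 1.
Path Hall→C1→Exit (+1); total 2.
Path Hall→C4→Exit (+1); total 3.
Path Hall→StairC→Exit (+1); total 4.
No residual Hall→Exit path; max flow = 4.
Certifying cut of size 4: {Hall→C1, Hall→C3, Hall→C4, Hall→StairC}.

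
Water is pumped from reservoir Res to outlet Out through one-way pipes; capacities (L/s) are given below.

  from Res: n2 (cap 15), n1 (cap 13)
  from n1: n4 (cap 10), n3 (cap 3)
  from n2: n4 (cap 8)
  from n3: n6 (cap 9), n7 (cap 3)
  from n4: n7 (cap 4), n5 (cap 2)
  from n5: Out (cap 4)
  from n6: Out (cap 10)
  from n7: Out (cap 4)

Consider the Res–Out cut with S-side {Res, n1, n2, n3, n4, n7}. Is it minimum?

Given cut capacity: 9 + 2 + 4 = 15.
Augment Res→n1→n3→n6→Out: bottleneck 3, flow now 3.
Augment Res→n1→n4→n5→Out: bottleneck 2, flow now 5.
Augment Res→n1→n4→n7→Out: bottleneck 4, flow now 9.
No augmenting path remains; maximum flow = 9.
In the residual graph, reachable from Res: {Res, n1, n2, n4}.
Min-cut edges: n1→n3 (3), n4→n5 (2), n4→n7 (4); capacity 3 + 2 + 4 = 9.
Cut capacity 15 exceeds the max flow 9, so it is not minimum.

No — its capacity is 15, but the minimum cut has capacity 9.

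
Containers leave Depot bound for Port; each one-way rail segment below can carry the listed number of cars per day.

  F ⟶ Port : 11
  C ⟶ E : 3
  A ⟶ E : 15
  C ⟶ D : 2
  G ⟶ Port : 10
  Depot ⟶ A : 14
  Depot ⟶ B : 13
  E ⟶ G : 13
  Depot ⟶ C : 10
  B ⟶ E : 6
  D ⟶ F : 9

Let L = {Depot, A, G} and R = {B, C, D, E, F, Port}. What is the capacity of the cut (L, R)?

48

Edges leaving {Depot, A, G}: Depot→B (13), Depot→C (10), A→E (15), G→Port (10).
Cut capacity = 13 + 10 + 15 + 10 = 48.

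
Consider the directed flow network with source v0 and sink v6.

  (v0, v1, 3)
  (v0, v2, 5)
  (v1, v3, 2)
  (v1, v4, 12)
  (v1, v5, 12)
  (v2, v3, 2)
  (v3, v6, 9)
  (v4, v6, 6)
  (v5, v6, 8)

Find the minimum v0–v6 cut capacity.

5

Augment v0→v1→v3→v6: bottleneck 2, flow now 2.
Augment v0→v1→v4→v6: bottleneck 1, flow now 3.
Augment v0→v2→v3→v6: bottleneck 2, flow now 5.
No augmenting path remains; maximum flow = 5.
By max-flow min-cut, the minimum cut capacity equals the max flow.
In the residual graph, reachable from v0: {v0, v2}.
Min-cut edges: v0→v1 (3), v2→v3 (2); capacity 3 + 2 = 5.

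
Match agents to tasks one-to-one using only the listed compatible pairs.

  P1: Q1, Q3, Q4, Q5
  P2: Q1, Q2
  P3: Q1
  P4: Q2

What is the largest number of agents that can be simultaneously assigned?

Unit-capacity flow: source→left, listed edges, right→sink; max matching = max flow.
Augmenting path P1→Q1 (+1); matched 1.
Augmenting path P2→Q2 (+1); matched 2.
Augmenting path P3→Q1→P1→Q3 (+1); matched 3.
No augmenting path remains; maximum matching = 3.
König certificate: {P1, Q1, Q2} is a vertex cover of size 3 (every listed pair touches it), so no matching can be larger.

3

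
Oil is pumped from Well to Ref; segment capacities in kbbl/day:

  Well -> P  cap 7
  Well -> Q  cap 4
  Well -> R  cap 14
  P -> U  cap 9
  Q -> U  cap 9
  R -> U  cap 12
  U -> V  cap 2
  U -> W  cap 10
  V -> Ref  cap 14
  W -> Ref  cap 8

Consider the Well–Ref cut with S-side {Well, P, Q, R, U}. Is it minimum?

No — its capacity is 12, but the minimum cut has capacity 10.

Given cut capacity: 2 + 10 = 12.
Augment Well→P→U→V→Ref: bottleneck 2, flow now 2.
Augment Well→P→U→W→Ref: bottleneck 5, flow now 7.
Augment Well→Q→U→W→Ref: bottleneck 3, flow now 10.
No augmenting path remains; maximum flow = 10.
In the residual graph, reachable from Well: {Well, P, Q, R, U, W}.
Min-cut edges: U→V (2), W→Ref (8); capacity 2 + 8 = 10.
Cut capacity 12 exceeds the max flow 10, so it is not minimum.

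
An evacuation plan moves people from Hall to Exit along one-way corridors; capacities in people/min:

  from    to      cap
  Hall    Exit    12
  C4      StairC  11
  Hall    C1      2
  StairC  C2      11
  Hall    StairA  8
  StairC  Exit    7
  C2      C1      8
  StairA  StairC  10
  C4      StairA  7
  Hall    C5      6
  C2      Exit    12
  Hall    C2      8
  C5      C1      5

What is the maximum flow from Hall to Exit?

28

Augment Hall→Exit: bottleneck 12, flow now 12.
Augment Hall→C2→Exit: bottleneck 8, flow now 20.
Augment Hall→StairA→StairC→Exit: bottleneck 7, flow now 27.
Augment Hall→StairA→StairC→C2→Exit: bottleneck 1, flow now 28.
No augmenting path remains; maximum flow = 28.
In the residual graph, reachable from Hall: {Hall, C5, C1}.
Min-cut edges: Hall→StairA (8), Hall→C2 (8), Hall→Exit (12); capacity 8 + 8 + 12 = 28.
This cut is saturated, so no flow can exceed 28.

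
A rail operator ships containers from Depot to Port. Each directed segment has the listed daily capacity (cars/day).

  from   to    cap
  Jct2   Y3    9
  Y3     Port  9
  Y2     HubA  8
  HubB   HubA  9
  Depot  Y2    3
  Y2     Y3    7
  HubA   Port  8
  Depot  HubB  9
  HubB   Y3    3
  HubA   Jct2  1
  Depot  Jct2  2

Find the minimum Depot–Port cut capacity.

14

Augment Depot→Jct2→Y3→Port: bottleneck 2, flow now 2.
Augment Depot→HubB→HubA→Port: bottleneck 8, flow now 10.
Augment Depot→HubB→Y3→Port: bottleneck 1, flow now 11.
Augment Depot→Y2→Y3→Port: bottleneck 3, flow now 14.
No augmenting path remains; maximum flow = 14.
By max-flow min-cut, the minimum cut capacity equals the max flow.
In the residual graph, reachable from Depot: {Depot}.
Min-cut edges: Depot→Jct2 (2), Depot→HubB (9), Depot→Y2 (3); capacity 2 + 9 + 3 = 14.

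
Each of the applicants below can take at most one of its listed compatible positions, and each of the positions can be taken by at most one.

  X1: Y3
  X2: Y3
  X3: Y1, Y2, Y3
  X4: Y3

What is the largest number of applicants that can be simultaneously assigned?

Unit-capacity flow: source→left, listed edges, right→sink; max matching = max flow.
Augmenting path X1→Y3 (+1); matched 1.
Augmenting path X3→Y1 (+1); matched 2.
No augmenting path remains; maximum matching = 2.
König certificate: {X3, Y3} is a vertex cover of size 2 (every listed pair touches it), so no matching can be larger.

2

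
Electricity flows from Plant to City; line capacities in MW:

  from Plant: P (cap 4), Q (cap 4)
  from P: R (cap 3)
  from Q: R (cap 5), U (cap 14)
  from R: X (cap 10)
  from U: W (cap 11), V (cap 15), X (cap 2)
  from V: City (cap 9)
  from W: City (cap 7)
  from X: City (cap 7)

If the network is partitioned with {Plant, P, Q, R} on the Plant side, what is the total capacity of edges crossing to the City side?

24

Edges leaving {Plant, P, Q, R}: Q→U (14), R→X (10).
Cut capacity = 14 + 10 = 24.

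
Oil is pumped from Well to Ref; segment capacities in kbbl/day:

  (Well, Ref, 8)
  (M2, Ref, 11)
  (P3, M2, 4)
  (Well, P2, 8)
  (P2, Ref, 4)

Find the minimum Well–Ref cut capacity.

Augment Well→Ref: bottleneck 8, flow now 8.
Augment Well→P2→Ref: bottleneck 4, flow now 12.
No augmenting path remains; maximum flow = 12.
By max-flow min-cut, the minimum cut capacity equals the max flow.
In the residual graph, reachable from Well: {Well, P2}.
Min-cut edges: Well→Ref (8), P2→Ref (4); capacity 8 + 4 = 12.

12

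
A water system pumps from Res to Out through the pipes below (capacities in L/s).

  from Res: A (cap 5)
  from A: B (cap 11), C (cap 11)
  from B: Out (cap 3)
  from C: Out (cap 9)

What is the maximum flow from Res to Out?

Augment Res→A→B→Out: bottleneck 3, flow now 3.
Augment Res→A→C→Out: bottleneck 2, flow now 5.
No augmenting path remains; maximum flow = 5.
In the residual graph, reachable from Res: {Res}.
Min-cut edges: Res→A (5); capacity 5 = 5.
This cut is saturated, so no flow can exceed 5.

5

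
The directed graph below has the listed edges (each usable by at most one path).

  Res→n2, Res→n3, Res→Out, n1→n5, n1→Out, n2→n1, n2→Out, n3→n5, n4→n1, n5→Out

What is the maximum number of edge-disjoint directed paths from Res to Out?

3

Assign every edge capacity 1; by Menger, the answer equals the max flow.
Path Res→Out (+1); total 1.
Path Res→n2→Out (+1); total 2.
Path Res→n3→n5→Out (+1); total 3.
No residual Res→Out path; max flow = 3.
Certifying cut of size 3: {Res→Out, Res→n2, Res→n3}.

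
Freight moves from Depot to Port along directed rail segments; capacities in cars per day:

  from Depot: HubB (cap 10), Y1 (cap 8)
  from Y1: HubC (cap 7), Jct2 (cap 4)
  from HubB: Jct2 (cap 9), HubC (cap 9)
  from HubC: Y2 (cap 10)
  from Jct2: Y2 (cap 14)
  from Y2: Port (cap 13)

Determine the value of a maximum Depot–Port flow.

Augment Depot→Y1→HubC→Y2→Port: bottleneck 7, flow now 7.
Augment Depot→Y1→Jct2→Y2→Port: bottleneck 1, flow now 8.
Augment Depot→HubB→HubC→Y2→Port: bottleneck 3, flow now 11.
Augment Depot→HubB→Jct2→Y2→Port: bottleneck 2, flow now 13.
No augmenting path remains; maximum flow = 13.
In the residual graph, reachable from Depot: {Depot, Y1, HubB, HubC, Jct2, Y2}.
Min-cut edges: Y2→Port (13); capacity 13 = 13.
This cut is saturated, so no flow can exceed 13.

13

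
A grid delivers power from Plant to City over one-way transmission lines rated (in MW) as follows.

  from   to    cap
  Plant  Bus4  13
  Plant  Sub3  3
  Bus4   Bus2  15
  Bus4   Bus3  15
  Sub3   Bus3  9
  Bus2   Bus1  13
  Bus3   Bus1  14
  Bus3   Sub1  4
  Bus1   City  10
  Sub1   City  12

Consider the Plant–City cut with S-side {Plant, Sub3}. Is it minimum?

No — its capacity is 22, but the minimum cut has capacity 14.

Given cut capacity: 13 + 9 = 22.
Augment Plant→Bus4→Bus2→Bus1→City: bottleneck 10, flow now 10.
Augment Plant→Bus4→Bus3→Sub1→City: bottleneck 3, flow now 13.
Augment Plant→Sub3→Bus3→Sub1→City: bottleneck 1, flow now 14.
No augmenting path remains; maximum flow = 14.
In the residual graph, reachable from Plant: {Plant, Bus4, Sub3, Bus2, Bus3, Bus1}.
Min-cut edges: Bus3→Sub1 (4), Bus1→City (10); capacity 4 + 10 = 14.
Cut capacity 22 exceeds the max flow 14, so it is not minimum.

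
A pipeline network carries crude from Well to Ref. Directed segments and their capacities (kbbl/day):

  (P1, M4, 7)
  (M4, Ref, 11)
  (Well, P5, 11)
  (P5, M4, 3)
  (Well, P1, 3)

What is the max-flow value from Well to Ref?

6

Augment Well→P5→M4→Ref: bottleneck 3, flow now 3.
Augment Well→P1→M4→Ref: bottleneck 3, flow now 6.
No augmenting path remains; maximum flow = 6.
In the residual graph, reachable from Well: {Well, P5}.
Min-cut edges: Well→P1 (3), P5→M4 (3); capacity 3 + 3 = 6.
This cut is saturated, so no flow can exceed 6.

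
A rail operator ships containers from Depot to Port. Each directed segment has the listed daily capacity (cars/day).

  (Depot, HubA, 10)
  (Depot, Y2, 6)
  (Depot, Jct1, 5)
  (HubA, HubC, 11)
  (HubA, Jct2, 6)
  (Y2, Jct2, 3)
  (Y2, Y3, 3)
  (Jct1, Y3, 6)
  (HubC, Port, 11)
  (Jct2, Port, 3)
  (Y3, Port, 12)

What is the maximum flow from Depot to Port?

Augment Depot→HubA→HubC→Port: bottleneck 10, flow now 10.
Augment Depot→Y2→Jct2→Port: bottleneck 3, flow now 13.
Augment Depot→Y2→Y3→Port: bottleneck 3, flow now 16.
Augment Depot→Jct1→Y3→Port: bottleneck 5, flow now 21.
No augmenting path remains; maximum flow = 21.
In the residual graph, reachable from Depot: {Depot}.
Min-cut edges: Depot→HubA (10), Depot→Y2 (6), Depot→Jct1 (5); capacity 10 + 6 + 5 = 21.
This cut is saturated, so no flow can exceed 21.

21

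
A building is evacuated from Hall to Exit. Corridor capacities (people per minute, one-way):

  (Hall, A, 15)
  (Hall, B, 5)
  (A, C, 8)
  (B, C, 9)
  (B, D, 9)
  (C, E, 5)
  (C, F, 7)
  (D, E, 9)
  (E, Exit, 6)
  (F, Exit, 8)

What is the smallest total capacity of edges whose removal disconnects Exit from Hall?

13

Augment Hall→A→C→E→Exit: bottleneck 5, flow now 5.
Augment Hall→A→C→F→Exit: bottleneck 3, flow now 8.
Augment Hall→B→C→F→Exit: bottleneck 4, flow now 12.
Augment Hall→B→D→E→Exit: bottleneck 1, flow now 13.
No augmenting path remains; maximum flow = 13.
By max-flow min-cut, the minimum cut capacity equals the max flow.
In the residual graph, reachable from Hall: {Hall, A}.
Min-cut edges: Hall→B (5), A→C (8); capacity 5 + 8 = 13.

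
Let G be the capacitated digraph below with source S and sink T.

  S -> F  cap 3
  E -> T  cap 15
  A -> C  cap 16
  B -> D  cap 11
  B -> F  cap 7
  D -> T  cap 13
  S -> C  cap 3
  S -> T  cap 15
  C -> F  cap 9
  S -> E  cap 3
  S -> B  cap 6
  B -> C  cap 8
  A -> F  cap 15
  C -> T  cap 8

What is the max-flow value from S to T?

Augment S→T: bottleneck 15, flow now 15.
Augment S→C→T: bottleneck 3, flow now 18.
Augment S→E→T: bottleneck 3, flow now 21.
Augment S→B→C→T: bottleneck 5, flow now 26.
Augment S→B→D→T: bottleneck 1, flow now 27.
No augmenting path remains; maximum flow = 27.
In the residual graph, reachable from S: {S, F}.
Min-cut edges: S→B (6), S→C (3), S→E (3), S→T (15); capacity 6 + 3 + 3 + 15 = 27.
This cut is saturated, so no flow can exceed 27.

27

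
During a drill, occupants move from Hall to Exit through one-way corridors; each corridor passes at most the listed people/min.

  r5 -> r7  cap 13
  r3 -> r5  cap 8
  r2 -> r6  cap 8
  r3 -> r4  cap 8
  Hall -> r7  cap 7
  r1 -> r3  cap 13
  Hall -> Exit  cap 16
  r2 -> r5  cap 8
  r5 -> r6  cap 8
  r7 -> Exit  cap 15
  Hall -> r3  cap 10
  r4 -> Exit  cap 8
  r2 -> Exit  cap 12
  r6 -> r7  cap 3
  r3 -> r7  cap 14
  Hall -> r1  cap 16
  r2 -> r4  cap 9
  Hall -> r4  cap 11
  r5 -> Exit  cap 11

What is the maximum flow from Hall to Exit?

47

Augment Hall→Exit: bottleneck 16, flow now 16.
Augment Hall→r4→Exit: bottleneck 8, flow now 24.
Augment Hall→r7→Exit: bottleneck 7, flow now 31.
Augment Hall→r3→r5→Exit: bottleneck 8, flow now 39.
Augment Hall→r3→r7→Exit: bottleneck 2, flow now 41.
Augment Hall→r1→r3→r7→Exit: bottleneck 6, flow now 47.
No augmenting path remains; maximum flow = 47.
In the residual graph, reachable from Hall: {Hall, r1, r3, r4, r7}.
Min-cut edges: Hall→Exit (16), r3→r5 (8), r4→Exit (8), r7→Exit (15); capacity 16 + 8 + 8 + 15 = 47.
This cut is saturated, so no flow can exceed 47.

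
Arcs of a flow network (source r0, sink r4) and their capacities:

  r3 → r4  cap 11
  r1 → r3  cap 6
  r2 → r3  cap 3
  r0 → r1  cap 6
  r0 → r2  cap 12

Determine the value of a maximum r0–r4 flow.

Augment r0→r1→r3→r4: bottleneck 6, flow now 6.
Augment r0→r2→r3→r4: bottleneck 3, flow now 9.
No augmenting path remains; maximum flow = 9.
In the residual graph, reachable from r0: {r0, r2}.
Min-cut edges: r0→r1 (6), r2→r3 (3); capacity 6 + 3 = 9.
This cut is saturated, so no flow can exceed 9.

9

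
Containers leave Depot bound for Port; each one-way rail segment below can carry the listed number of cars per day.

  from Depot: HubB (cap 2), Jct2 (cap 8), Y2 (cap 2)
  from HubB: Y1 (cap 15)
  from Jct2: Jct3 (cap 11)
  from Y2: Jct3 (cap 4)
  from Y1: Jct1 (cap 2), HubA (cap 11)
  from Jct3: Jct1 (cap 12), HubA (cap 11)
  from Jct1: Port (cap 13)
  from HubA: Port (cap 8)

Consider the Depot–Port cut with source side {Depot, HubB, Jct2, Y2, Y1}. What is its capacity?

Edges leaving {Depot, HubB, Jct2, Y2, Y1}: Jct2→Jct3 (11), Y2→Jct3 (4), Y1→Jct1 (2), Y1→HubA (11).
Cut capacity = 11 + 4 + 2 + 11 = 28.

28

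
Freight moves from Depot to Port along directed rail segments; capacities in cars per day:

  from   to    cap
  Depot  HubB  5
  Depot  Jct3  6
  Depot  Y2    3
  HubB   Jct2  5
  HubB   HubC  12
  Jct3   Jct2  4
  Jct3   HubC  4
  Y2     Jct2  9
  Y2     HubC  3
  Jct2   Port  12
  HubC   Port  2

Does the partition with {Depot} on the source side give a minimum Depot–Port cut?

Given cut capacity: 5 + 6 + 3 = 14.
Augment Depot→HubB→Jct2→Port: bottleneck 5, flow now 5.
Augment Depot→Jct3→Jct2→Port: bottleneck 4, flow now 9.
Augment Depot→Jct3→HubC→Port: bottleneck 2, flow now 11.
Augment Depot→Y2→Jct2→Port: bottleneck 3, flow now 14.
No augmenting path remains; maximum flow = 14.
Cut capacity 14 equals the max flow, so it is a minimum cut.

Yes — it is a minimum cut (capacity 14).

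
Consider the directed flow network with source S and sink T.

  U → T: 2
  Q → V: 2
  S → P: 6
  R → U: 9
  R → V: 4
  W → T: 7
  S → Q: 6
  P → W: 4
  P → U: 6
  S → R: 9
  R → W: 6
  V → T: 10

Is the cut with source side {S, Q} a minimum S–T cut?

Given cut capacity: 6 + 9 + 2 = 17.
Augment S→P→U→T: bottleneck 2, flow now 2.
Augment S→P→W→T: bottleneck 4, flow now 6.
Augment S→Q→V→T: bottleneck 2, flow now 8.
Augment S→R→V→T: bottleneck 4, flow now 12.
Augment S→R→W→T: bottleneck 3, flow now 15.
No augmenting path remains; maximum flow = 15.
In the residual graph, reachable from S: {S, P, Q, R, U, W}.
Min-cut edges: Q→V (2), R→V (4), U→T (2), W→T (7); capacity 2 + 4 + 2 + 7 = 15.
Cut capacity 17 exceeds the max flow 15, so it is not minimum.

No — its capacity is 17, but the minimum cut has capacity 15.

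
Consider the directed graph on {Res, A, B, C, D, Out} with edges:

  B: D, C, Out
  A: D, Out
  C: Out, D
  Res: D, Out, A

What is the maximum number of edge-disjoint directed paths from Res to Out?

2

Assign every edge capacity 1; by Menger, the answer equals the max flow.
Path Res→Out (+1); total 1.
Path Res→A→Out (+1); total 2.
No residual Res→Out path; max flow = 2.
Certifying cut of size 2: {Res→A, Res→Out}.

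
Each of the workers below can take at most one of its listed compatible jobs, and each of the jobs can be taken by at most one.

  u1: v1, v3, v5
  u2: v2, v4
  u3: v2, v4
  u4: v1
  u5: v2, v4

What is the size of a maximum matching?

4

Unit-capacity flow: source→left, listed edges, right→sink; max matching = max flow.
Augmenting path u1→v1 (+1); matched 1.
Augmenting path u2→v2 (+1); matched 2.
Augmenting path u3→v4 (+1); matched 3.
Augmenting path u4→v1→u1→v3 (+1); matched 4.
No augmenting path remains; maximum matching = 4.
König certificate: {u1, u4, v2, v4} is a vertex cover of size 4 (every listed pair touches it), so no matching can be larger.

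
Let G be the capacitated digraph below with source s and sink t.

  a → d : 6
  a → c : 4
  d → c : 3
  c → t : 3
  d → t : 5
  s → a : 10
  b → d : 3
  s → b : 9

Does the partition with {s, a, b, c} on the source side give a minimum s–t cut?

No — its capacity is 12, but the minimum cut has capacity 8.

Given cut capacity: 6 + 3 + 3 = 12.
Augment s→a→c→t: bottleneck 3, flow now 3.
Augment s→a→d→t: bottleneck 5, flow now 8.
No augmenting path remains; maximum flow = 8.
In the residual graph, reachable from s: {s, a, b, c, d}.
Min-cut edges: c→t (3), d→t (5); capacity 3 + 5 = 8.
Cut capacity 12 exceeds the max flow 8, so it is not minimum.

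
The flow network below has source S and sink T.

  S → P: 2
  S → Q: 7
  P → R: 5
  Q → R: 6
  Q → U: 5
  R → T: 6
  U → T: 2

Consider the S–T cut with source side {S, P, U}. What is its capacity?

14

Edges leaving {S, P, U}: S→Q (7), P→R (5), U→T (2).
Cut capacity = 7 + 5 + 2 = 14.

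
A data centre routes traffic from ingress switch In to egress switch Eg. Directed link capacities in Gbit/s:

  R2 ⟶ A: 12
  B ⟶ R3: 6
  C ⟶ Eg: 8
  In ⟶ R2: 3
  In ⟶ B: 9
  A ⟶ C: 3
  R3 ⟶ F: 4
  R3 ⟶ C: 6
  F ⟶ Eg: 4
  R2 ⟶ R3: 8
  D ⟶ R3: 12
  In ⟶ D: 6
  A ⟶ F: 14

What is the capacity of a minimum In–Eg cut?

Augment In→R2→A→F→Eg: bottleneck 3, flow now 3.
Augment In→D→R3→F→Eg: bottleneck 1, flow now 4.
Augment In→D→R3→C→Eg: bottleneck 5, flow now 9.
Augment In→B→R3→C→Eg: bottleneck 1, flow now 10.
Augment In→B→R3→F→A→C→Eg: bottleneck 2, flow now 12. (uses reverse residual edge)
No augmenting path remains; maximum flow = 12.
By max-flow min-cut, the minimum cut capacity equals the max flow.
In the residual graph, reachable from In: {In, R2, D, B, A, R3, F, C}.
Min-cut edges: F→Eg (4), C→Eg (8); capacity 4 + 8 = 12.

12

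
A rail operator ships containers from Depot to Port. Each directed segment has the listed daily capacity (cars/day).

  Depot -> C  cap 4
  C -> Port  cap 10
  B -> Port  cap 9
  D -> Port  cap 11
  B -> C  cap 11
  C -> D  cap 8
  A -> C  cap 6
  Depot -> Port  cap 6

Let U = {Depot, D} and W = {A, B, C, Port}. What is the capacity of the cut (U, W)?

Edges leaving {Depot, D}: Depot→C (4), Depot→Port (6), D→Port (11).
Cut capacity = 4 + 6 + 11 = 21.

21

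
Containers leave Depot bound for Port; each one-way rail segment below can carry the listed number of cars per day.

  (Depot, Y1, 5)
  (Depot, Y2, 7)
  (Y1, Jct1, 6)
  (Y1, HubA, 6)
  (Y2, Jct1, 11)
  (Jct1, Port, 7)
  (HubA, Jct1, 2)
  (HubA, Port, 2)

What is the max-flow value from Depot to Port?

Augment Depot→Y1→Jct1→Port: bottleneck 5, flow now 5.
Augment Depot→Y2→Jct1→Port: bottleneck 2, flow now 7.
Augment Depot→Y2→Jct1→Y1→HubA→Port: bottleneck 2, flow now 9. (uses reverse residual edge)
No augmenting path remains; maximum flow = 9.
In the residual graph, reachable from Depot: {Depot, Y1, Y2, Jct1, HubA}.
Min-cut edges: Jct1→Port (7), HubA→Port (2); capacity 7 + 2 = 9.
This cut is saturated, so no flow can exceed 9.

9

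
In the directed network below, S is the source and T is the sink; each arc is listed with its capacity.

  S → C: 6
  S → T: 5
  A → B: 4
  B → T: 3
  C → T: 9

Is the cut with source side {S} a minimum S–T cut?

Yes — it is a minimum cut (capacity 11).

Given cut capacity: 6 + 5 = 11.
Augment S→T: bottleneck 5, flow now 5.
Augment S→C→T: bottleneck 6, flow now 11.
No augmenting path remains; maximum flow = 11.
Cut capacity 11 equals the max flow, so it is a minimum cut.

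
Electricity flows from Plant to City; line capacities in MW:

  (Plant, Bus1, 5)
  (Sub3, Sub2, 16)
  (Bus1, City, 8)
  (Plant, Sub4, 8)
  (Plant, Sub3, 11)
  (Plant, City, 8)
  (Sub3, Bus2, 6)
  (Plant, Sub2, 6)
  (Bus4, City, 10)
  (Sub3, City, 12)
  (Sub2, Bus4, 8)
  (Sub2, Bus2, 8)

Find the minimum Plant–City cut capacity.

Augment Plant→City: bottleneck 8, flow now 8.
Augment Plant→Sub3→City: bottleneck 11, flow now 19.
Augment Plant→Bus1→City: bottleneck 5, flow now 24.
Augment Plant→Sub2→Bus4→City: bottleneck 6, flow now 30.
No augmenting path remains; maximum flow = 30.
By max-flow min-cut, the minimum cut capacity equals the max flow.
In the residual graph, reachable from Plant: {Plant, Sub4}.
Min-cut edges: Plant→Sub3 (11), Plant→Sub2 (6), Plant→Bus1 (5), Plant→City (8); capacity 11 + 6 + 5 + 8 = 30.

30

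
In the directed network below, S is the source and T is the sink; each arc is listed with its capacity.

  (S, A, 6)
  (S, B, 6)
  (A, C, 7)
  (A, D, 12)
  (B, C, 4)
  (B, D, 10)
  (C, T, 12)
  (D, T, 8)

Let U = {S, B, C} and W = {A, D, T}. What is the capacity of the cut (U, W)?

28

Edges leaving {S, B, C}: S→A (6), B→D (10), C→T (12).
Cut capacity = 6 + 10 + 12 = 28.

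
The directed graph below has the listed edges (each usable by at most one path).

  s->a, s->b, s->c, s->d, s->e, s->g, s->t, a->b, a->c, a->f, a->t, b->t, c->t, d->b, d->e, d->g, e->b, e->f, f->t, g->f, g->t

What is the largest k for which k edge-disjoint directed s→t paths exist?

6

Assign every edge capacity 1; by Menger, the answer equals the max flow.
Path s→t (+1); total 1.
Path s→a→t (+1); total 2.
Path s→b→t (+1); total 3.
Path s→c→t (+1); total 4.
Path s→g→t (+1); total 5.
Path s→e→f→t (+1); total 6.
No residual s→t path; max flow = 6.
Certifying cut of size 6: {b→t, f→t, g→t, s→a, s→c, s→t}.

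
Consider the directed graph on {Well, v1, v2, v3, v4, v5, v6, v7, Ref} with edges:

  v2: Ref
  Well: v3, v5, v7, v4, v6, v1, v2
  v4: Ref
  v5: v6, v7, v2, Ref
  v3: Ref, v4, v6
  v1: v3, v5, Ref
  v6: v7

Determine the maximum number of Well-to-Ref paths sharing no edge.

5

Assign every edge capacity 1; by Menger, the answer equals the max flow.
Path Well→v1→Ref (+1); total 1.
Path Well→v2→Ref (+1); total 2.
Path Well→v3→Ref (+1); total 3.
Path Well→v4→Ref (+1); total 4.
Path Well→v5→Ref (+1); total 5.
No residual Well→Ref path; max flow = 5.
Certifying cut of size 5: {Well→v1, Well→v2, Well→v3, Well→v4, Well→v5}.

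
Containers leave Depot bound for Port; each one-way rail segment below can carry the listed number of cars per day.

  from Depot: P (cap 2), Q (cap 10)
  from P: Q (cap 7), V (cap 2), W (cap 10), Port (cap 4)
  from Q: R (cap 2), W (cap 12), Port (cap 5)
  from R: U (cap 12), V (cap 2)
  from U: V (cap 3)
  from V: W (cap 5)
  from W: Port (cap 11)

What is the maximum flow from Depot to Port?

12

Augment Depot→P→Port: bottleneck 2, flow now 2.
Augment Depot→Q→Port: bottleneck 5, flow now 7.
Augment Depot→Q→W→Port: bottleneck 5, flow now 12.
No augmenting path remains; maximum flow = 12.
In the residual graph, reachable from Depot: {Depot}.
Min-cut edges: Depot→P (2), Depot→Q (10); capacity 2 + 10 = 12.
This cut is saturated, so no flow can exceed 12.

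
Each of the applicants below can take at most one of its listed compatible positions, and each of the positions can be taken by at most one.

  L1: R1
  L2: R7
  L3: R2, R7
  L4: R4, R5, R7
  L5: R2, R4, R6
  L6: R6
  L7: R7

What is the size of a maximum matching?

Unit-capacity flow: source→left, listed edges, right→sink; max matching = max flow.
Augmenting path L1→R1 (+1); matched 1.
Augmenting path L2→R7 (+1); matched 2.
Augmenting path L3→R2 (+1); matched 3.
Augmenting path L4→R4 (+1); matched 4.
Augmenting path L5→R6 (+1); matched 5.
Augmenting path L6→R6→L5→R4→L4→R5 (+1); matched 6.
No augmenting path remains; maximum matching = 6.
König certificate: {L1, L3, L4, L5, L6, R7} is a vertex cover of size 6 (every listed pair touches it), so no matching can be larger.

6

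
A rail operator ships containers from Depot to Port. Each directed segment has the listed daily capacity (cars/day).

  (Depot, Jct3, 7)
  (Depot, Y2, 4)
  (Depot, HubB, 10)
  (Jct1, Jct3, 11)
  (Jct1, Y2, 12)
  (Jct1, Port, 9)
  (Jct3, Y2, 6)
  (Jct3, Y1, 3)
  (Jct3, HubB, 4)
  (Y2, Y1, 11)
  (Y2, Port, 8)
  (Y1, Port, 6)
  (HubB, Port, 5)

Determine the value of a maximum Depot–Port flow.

16

Augment Depot→Y2→Port: bottleneck 4, flow now 4.
Augment Depot→HubB→Port: bottleneck 5, flow now 9.
Augment Depot→Jct3→Y2→Port: bottleneck 4, flow now 13.
Augment Depot→Jct3→Y1→Port: bottleneck 3, flow now 16.
No augmenting path remains; maximum flow = 16.
In the residual graph, reachable from Depot: {Depot, HubB}.
Min-cut edges: Depot→Jct3 (7), Depot→Y2 (4), HubB→Port (5); capacity 7 + 4 + 5 = 16.
This cut is saturated, so no flow can exceed 16.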